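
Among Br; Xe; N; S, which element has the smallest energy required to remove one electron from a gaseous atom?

S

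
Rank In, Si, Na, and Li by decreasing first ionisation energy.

Li is in period 2, group 1; Na is in period 3, group 1; Si is in period 3, group 14; In is in period 5, group 13.
IE₁ increases left→right with effective nuclear charge and decreases top→bottom as the valence shell moves farther out.
These span different periods and groups, so the two trends combine.
Li > Na: Li sits above Na in group 1, so the down-group effect alone puts Li higher.
In > Li: period and group pull opposite ways; the across-period shift dominates (558 vs 520 kJ/mol).
Si > In: both effects reinforce here, so Si is clearly the higher of the two.
Approximate values (kJ/mol): Li 520, Na 496, Si 786, In 558.
So from highest to lowest: Si > In > Li > Na.

Si > In > Li > Na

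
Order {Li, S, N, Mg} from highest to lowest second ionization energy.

Consider each +1 ion: Li⁺ is the bare [He] core; S⁺ still has 5 valence electrons; N⁺ still has 4 valence electrons; Mg⁺ still has 1 valence electron.
Core electrons are held far more tightly than valence electrons, so Li tops the IE_2 order.
Valence configurations: S⁺ [Ne]3s²3p³, N⁺ [He]2s²2p², Mg⁺ [Ne]3s¹.
Tabulated IE_2 (kJ/mol): Li 7298, S 2252, N 2856, Mg 1451.
So the second ionization energies run Mg < S < N < Li.

Li > N > S > Mg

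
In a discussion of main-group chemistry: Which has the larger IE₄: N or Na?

The fourth ionization energy removes an electron from the +3 ion. For each element: N³⁺ still has 2 valence electrons; Na³⁺ is already 2 electrons into the core.
Breaking into a closed-shell core is much more expensive than removing a leftover valence electron — Na has the largest IE_4 here.
Tabulated IE_4 (kJ/mol): N 7475, Na 9543.
Overall IE_4 order: N < Na.

Na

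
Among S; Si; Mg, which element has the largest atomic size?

Mg

Across a period the added protons contract the valence shell; down a group each new principal shell makes the atom larger.
All lie in period 3, so atomic radius increases right to left.
The largest atomic size among these belongs to Mg.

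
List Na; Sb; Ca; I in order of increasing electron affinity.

Na is in period 3, group 1; Ca is in period 4, group 2; Sb is in period 5, group 15; I is in period 5, group 17.
EA tends to increase across a period and decrease down a group, though the pattern is less regular than for IE or radius.
Here both period and group differ, so the two effects have to be weighed against each other.
Na > Ca: period and group pull opposite ways; the down-group shift dominates (53 vs 2 kJ/mol).
Sb > Na: the two effects oppose for this pair; the across-period effect wins (103 vs 53 kJ/mol).
I > Sb: both are in period 5; the period trend gives I the larger value.
Approximate values (kJ/mol): Na 53, Ca 2, Sb 103, I 295.
So from lowest to highest: Ca < Na < Sb < I.

Ca < Na < Sb < I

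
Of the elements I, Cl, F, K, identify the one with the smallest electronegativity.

EN rises left→right (higher Z_eff, smaller atoms) and falls top→bottom (larger, more shielded atoms).
Here both period and group differ, so the two effects have to be weighed against each other.
I > K: period and group pull opposite ways; the across-period shift dominates (2.66 vs 0.82).
Cl > I: they share group 17; the group trend gives Cl the larger value.
F > Cl: they share group 17; the group trend gives F the larger value.
Approximate values (Pauling): F 3.98, Cl 3.16, K 0.82, I 2.66.
The smallest electronegativity among these belongs to K.

K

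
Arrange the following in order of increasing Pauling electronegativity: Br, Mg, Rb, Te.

Smaller atoms with higher effective nuclear charge are more electronegative.
These span different periods and groups, so the two trends combine.
Mg > Rb: both effects reinforce here, so Mg is clearly the higher of the two.
Te > Mg: period and group pull opposite ways; the across-period shift dominates (2.10 vs 1.31).
Br > Te: both effects reinforce here, so Br is clearly the higher of the two.
For reference (Pauling): Mg 1.31, Br 2.96, Rb 0.82, Te 2.10.
So from lowest to highest: Rb < Mg < Te < Br.

Rb < Mg < Te < Br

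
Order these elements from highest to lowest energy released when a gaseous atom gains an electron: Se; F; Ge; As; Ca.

F is in period 2, group 17; Ca is in period 4, group 2; Ge is in period 4, group 14; As is in period 4, group 15; Se is in period 4, group 16.
Atoms with high Z_eff and room in the valence shell (especially the halogens) have the most exothermic electron affinities.
These span different periods and groups, so the two trends combine.
As > Ca: both are in period 4; the period trend gives As the larger value.
Ge > As: this pair runs against the simple trend — see the exception note.
Se > Ge: Se lies to the right of Ge in period 4, so the across-period effect alone puts Se higher.
F > Se: both effects reinforce here, so F is clearly the higher of the two.
Note the exception: Ge has a higher electron affinity than As, contrary to the simple trend — adding an electron to As's half-filled 4p³ is unfavourable, so Ge (4p²) has the more exothermic EA.
For reference (kJ/mol): F 328, Ca 2, Ge 119, As 78, Se 195.
So from highest to lowest: F > Se > Ge > As > Ca.

F, Se, Ge, As, Ca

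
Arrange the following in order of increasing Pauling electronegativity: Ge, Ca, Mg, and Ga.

Mg is in period 3, group 2; Ca is in period 4, group 2; Ga is in period 4, group 13; Ge is in period 4, group 14.
EN rises left→right (higher Z_eff, smaller atoms) and falls top→bottom (larger, more shielded atoms).
Neither a single period nor a single group — weigh both effects.
Mg > Ca: they share group 2; the group trend gives Mg the larger value.
Ga > Mg: the two effects oppose for this pair; the across-period effect wins (1.81 vs 1.31).
Ge > Ga: both are in period 4; the period trend gives Ge the larger value.
For reference (Pauling): Mg 1.31, Ca 1.00, Ga 1.81, Ge 2.01.
So from lowest to highest: Ca < Mg < Ga < Ge.

Ca, Mg, Ga, Ge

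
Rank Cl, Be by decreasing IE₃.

Be > Cl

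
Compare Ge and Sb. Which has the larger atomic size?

Sb

Ge is in period 4, group 14; Sb is in period 5, group 15.
Atomic radius shrinks across a period as nuclear charge pulls the same shell inward, and grows down a group as new shells are added.
These sit on a diagonal, where the across-period and down-group effects partly cancel.
Sb > Ge: the two effects oppose for this pair; the down-group effect wins (140 vs 121 pm).
Approximate values (pm): Ge 121, Sb 140.
So Sb has the larger atomic size (Sb > Ge).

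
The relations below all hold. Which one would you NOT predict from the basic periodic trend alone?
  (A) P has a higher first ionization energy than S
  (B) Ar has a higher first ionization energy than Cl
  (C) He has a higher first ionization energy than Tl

(A)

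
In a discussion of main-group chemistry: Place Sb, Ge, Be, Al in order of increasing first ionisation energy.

Be is in period 2, group 2; Al is in period 3, group 13; Ge is in period 4, group 14; Sb is in period 5, group 15.
Removing the outermost electron gets harder across a period and easier down a group.
These sit on a diagonal, where the across-period and down-group effects partly cancel.
Ge > Al: period and group pull opposite ways; the across-period shift dominates (762 vs 578 kJ/mol).
Sb > Ge: period and group pull opposite ways; the across-period shift dominates (831 vs 762 kJ/mol).
Be > Sb: period and group pull opposite ways; the down-group shift dominates (900 vs 831 kJ/mol).
Approximate values (kJ/mol): Be 900, Al 578, Ge 762, Sb 831.
So from lowest to highest: Al < Ge < Sb < Be.

Al < Ge < Sb < Be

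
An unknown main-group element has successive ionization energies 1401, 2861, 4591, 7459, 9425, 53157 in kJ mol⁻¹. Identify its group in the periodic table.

Look for the largest jump between consecutive ionization energies: IE6/IE5 ≈ 5.6, far larger than any earlier ratio.
That jump marks the point where a core electron is being removed. So the atom has 5 valence electrons.
A main-group element with 5 valence electrons is in group 15.

Group 15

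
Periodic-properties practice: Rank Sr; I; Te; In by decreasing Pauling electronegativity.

I > Te > In > Sr

Sr is in period 5, group 2; In is in period 5, group 13; Te is in period 5, group 16; I is in period 5, group 17.
EN rises left→right (higher Z_eff, smaller atoms) and falls top→bottom (larger, more shielded atoms).
All lie in period 5, so electronegativity increases left to right.
So from highest to lowest: I > Te > In > Sr.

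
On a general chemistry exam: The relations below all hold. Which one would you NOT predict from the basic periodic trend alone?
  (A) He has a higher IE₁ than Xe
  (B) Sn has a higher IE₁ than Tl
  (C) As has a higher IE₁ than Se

(C)

The general trend: IE₁ increases across a period and decreases down a group.
(A) He (period 1, group 18) vs Xe (period 5, group 18): the stated order agrees with the simple trend.
(B) Sn (period 5, group 14) vs Tl (period 6, group 13): the stated order agrees with the simple trend.
(C) As (period 4, group 15) vs Se (period 4, group 16): the stated order contradicts the simple trend.
The exception is (C): Se (4p⁴) ionizes more easily than half-filled As (4p³).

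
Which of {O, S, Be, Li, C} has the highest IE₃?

Be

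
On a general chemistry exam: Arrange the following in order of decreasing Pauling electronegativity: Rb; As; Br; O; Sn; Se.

O > Br > Se > As > Sn > Rb

EN rises left→right (higher Z_eff, smaller atoms) and falls top→bottom (larger, more shielded atoms).
These span different periods and groups, so the two trends combine.
Sn > Rb: Sn lies to the right of Rb in period 5, so the across-period effect alone puts Sn higher.
As > Sn: both effects reinforce here, so As is clearly the higher of the two.
Se > As: both are in period 4; the period trend gives Se the larger value.
Br > Se: Br lies to the right of Se in period 4, so the across-period effect alone puts Br higher.
O > Br: period and group pull opposite ways; the down-group shift dominates (3.44 vs 2.96).
Tabulated electronegativity (Pauling): O 3.44, As 2.18, Se 2.55, Br 2.96, Rb 0.82, Sn 1.96.
So from highest to lowest: O > Br > Se > As > Sn > Rb.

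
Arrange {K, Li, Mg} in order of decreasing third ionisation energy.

Li, Mg, K

After 2 electrons have been removed, what remains? K²⁺ is already 1 electron into the core; Li²⁺ is already 1 electron into the core; Mg²⁺ is the bare [Ne] core.
All of these are removing an electron from a noble-gas core or deeper; the smaller core (lower principal quantum number) is held far more tightly, and within a period the higher nuclear charge binds the same core more tightly.
Approximate IE_3 values (kJ/mol): K 4420, Li 11815, Mg 7733.
Putting it together, IE_3: K < Mg < Li.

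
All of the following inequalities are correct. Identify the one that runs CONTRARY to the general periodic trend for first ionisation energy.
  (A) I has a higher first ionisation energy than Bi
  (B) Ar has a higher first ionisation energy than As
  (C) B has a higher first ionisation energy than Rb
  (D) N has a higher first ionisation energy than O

The general trend: first ionisation energy increases across a period and decreases down a group.
(A) I (period 5, group 17) vs Bi (period 6, group 15): the stated order agrees with the simple trend.
(B) Ar (period 3, group 18) vs As (period 4, group 15): the stated order agrees with the simple trend.
(C) B (period 2, group 13) vs Rb (period 5, group 1): the stated order agrees with the simple trend.
(D) N (period 2, group 15) vs O (period 2, group 16): the stated order contradicts the simple trend.
The exception is (D): pairing an electron in O's 2p⁴ costs repulsion energy, so O ionizes more easily than half-filled N (2p³).

(D)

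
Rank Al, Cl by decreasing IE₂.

The second ionization energy removes an electron from the +1 ion. For each element: Al⁺ still has 2 valence electrons; Cl⁺ still has 6 valence electrons.
All are still removing valence electrons, so compare the +1 ions as you would atoms: IE_2 generally rises across a period (higher Z_eff) and falls down a group (larger shell), subject to the usual subshell exceptions.
Valence configurations: Al⁺ [Ne]3s², Cl⁺ [Ne]3s²3p⁴.
The numbers (kJ/mol): Al 1817, Cl 2298.
Overall IE_2 order: Al < Cl.

Cl > Al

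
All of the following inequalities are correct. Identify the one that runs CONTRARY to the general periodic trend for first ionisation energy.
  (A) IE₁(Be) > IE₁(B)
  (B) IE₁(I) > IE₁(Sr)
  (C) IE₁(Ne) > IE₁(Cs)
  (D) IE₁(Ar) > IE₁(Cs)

(A)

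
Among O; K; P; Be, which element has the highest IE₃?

IE_3 is the cost of taking one more electron from the +2 cation: O²⁺ still has 4 valence electrons; K²⁺ is already 1 electron into the core; P²⁺ still has 3 valence electrons; Be²⁺ is the bare [He] core.
Usually core removal costs more than valence removal, but here the competition is close: a tightly held n=2 valence electron can cost more to remove than an n=3 core electron, so the actual values have to decide it.
Valence configurations: O²⁺ [He]2s²2p², P²⁺ [Ne]3s²3p¹.
Tabulated IE_3 (kJ/mol): O 5300, K 4420, P 2914, Be 14849.
Overall IE_3 order: P < K < O < Be.

Be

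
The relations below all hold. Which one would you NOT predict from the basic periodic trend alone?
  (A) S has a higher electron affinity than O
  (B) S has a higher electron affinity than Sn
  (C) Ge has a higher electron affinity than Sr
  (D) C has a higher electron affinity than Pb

The general trend: electron affinity increases across a period and decreases down a group.
(A) S (period 3, group 16) vs O (period 2, group 16): the stated order contradicts the simple trend.
(B) S (period 3, group 16) vs Sn (period 5, group 14): the stated order agrees with the simple trend.
(C) Ge (period 4, group 14) vs Sr (period 5, group 2): the stated order agrees with the simple trend.
(D) C (period 2, group 14) vs Pb (period 6, group 14): the stated order agrees with the simple trend.
The exception is (A): the compact 2p subshell of O repels the added electron more than S's larger 3p does.

(A)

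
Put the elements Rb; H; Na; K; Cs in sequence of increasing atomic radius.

H, Na, K, Rb, Cs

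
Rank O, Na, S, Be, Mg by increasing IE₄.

S < O < Na < Mg < Be

Consider each +3 ion: O³⁺ still has 3 valence electrons; Na³⁺ is already 2 electrons into the core; S³⁺ still has 3 valence electrons; Be³⁺ is already 1 electron into the core; Mg³⁺ is already 1 electron into the core.
Core electrons are held far more tightly than valence electrons, so Na, Mg and Be top the IE_4 order.
Valence configurations: O³⁺ [He]2s²2p¹, S³⁺ [Ne]3s²3p¹.
Tabulated IE_4 (kJ/mol): O 7469, Na 9543, S 4556, Be 21007, Mg 10543.
Hence IE_4: S < O < Na < Mg < Be.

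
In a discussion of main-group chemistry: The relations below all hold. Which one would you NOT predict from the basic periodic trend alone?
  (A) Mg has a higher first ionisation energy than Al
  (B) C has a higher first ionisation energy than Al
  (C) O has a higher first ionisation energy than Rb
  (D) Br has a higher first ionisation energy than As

The general trend: first ionisation energy increases across a period and decreases down a group.
(A) Mg (period 3, group 2) vs Al (period 3, group 13): the stated order contradicts the simple trend.
(B) C (period 2, group 14) vs Al (period 3, group 13): the stated order agrees with the simple trend.
(C) O (period 2, group 16) vs Rb (period 5, group 1): the stated order agrees with the simple trend.
(D) Br (period 4, group 17) vs As (period 4, group 15): the stated order agrees with the simple trend.
The exception is (A): Al's single 3p electron is easier to remove than one from Mg's filled 3s².

(A)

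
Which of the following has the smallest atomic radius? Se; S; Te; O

O is in period 2, group 16; S is in period 3, group 16; Se is in period 4, group 16; Te is in period 5, group 16.
Across a period the added protons contract the valence shell; down a group each new principal shell makes the atom larger.
All are in group 16, so atomic radius increases down the group.
The smallest atomic radius among these belongs to O.

O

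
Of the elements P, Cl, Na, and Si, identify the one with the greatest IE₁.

Cl

Na is in period 3, group 1; Si is in period 3, group 14; P is in period 3, group 15; Cl is in period 3, group 17.
Across a period the outer electron is held more tightly (higher IE₁); down a group it sits in a higher shell, more shielded, and comes off more easily.
All lie in period 3, so first ionization energy increases left to right.
The greatest IE₁ among these belongs to Cl.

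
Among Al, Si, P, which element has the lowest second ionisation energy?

Si

IE_2 is the cost of taking one more electron from the +1 cation: Al⁺ still has 2 valence electrons; Si⁺ still has 3 valence electrons; P⁺ still has 4 valence electrons.
All are still removing valence electrons, so compare the +1 ions as you would atoms: IE_2 generally rises across a period (higher Z_eff) and falls down a group (larger shell), subject to the usual subshell exceptions.
Valence configurations: Al⁺ [Ne]3s², Si⁺ [Ne]3s²3p¹, P⁺ [Ne]3s²3p².
Si⁺ loses a lone 3p electron whereas Al⁺ must break into a filled 3s² pair, so IE_2(Al) > IE_2(Si) even though Si has the higher nuclear charge.
Approximate IE_2 values (kJ/mol): Al 1817, Si 1577, P 1907.
So the second ionization energies run Si < Al < P.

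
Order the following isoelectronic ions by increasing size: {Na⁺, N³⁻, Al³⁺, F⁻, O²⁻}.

Al³⁺ < Na⁺ < F⁻ < O²⁻ < N³⁻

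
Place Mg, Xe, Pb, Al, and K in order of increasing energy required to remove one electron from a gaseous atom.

K < Al < Pb < Mg < Xe

Mg is in period 3, group 2; Al is in period 3, group 13; K is in period 4, group 1; Xe is in period 5, group 18; Pb is in period 6, group 14.
IE₁ increases left→right with effective nuclear charge and decreases top→bottom as the valence shell moves farther out.
These span different periods and groups, so the two trends combine.
Al > K: both effects reinforce here, so Al is clearly the higher of the two.
Pb > Al: period and group pull opposite ways; the across-period shift dominates (716 vs 578 kJ/mol).
Mg > Pb: the two effects oppose for this pair; the down-group effect wins (738 vs 716 kJ/mol).
Xe > Mg: the two effects oppose for this pair; the across-period effect wins (1170 vs 738 kJ/mol).
Note the exception: Mg has a higher first ionization energy than Al, contrary to the simple trend — Al's single 3p electron is easier to remove than one from Mg's filled 3s².
Tabulated first ionization energy (kJ/mol): Mg 738, Al 578, K 419, Xe 1170, Pb 716.
So from lowest to highest: K < Al < Pb < Mg < Xe.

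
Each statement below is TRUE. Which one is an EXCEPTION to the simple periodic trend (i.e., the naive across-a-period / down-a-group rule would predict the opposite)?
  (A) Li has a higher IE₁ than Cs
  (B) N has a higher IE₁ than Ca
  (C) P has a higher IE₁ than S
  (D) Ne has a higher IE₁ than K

The general trend: IE₁ increases across a period and decreases down a group.
(A) Li (period 2, group 1) vs Cs (period 6, group 1): the stated order agrees with the simple trend.
(B) N (period 2, group 15) vs Ca (period 4, group 2): the stated order agrees with the simple trend.
(C) P (period 3, group 15) vs S (period 3, group 16): the stated order contradicts the simple trend.
(D) Ne (period 2, group 18) vs K (period 4, group 1): the stated order agrees with the simple trend.
The exception is (C): S (3p⁴) ionizes more easily than half-filled P (3p³) because the paired 3p electron in S is pushed out by e⁻–e⁻ repulsion.

(C)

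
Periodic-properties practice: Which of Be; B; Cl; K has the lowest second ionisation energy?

Be

After 1 electron has been removed, what remains? Be⁺ still has 1 valence electron; B⁺ still has 2 valence electrons; Cl⁺ still has 6 valence electrons; K⁺ is the bare [Ar] core.
Core electrons are held far more tightly than valence electrons, so K tops the IE_2 order.
Valence configurations: Be⁺ [He]2s¹, B⁺ [He]2s², Cl⁺ [Ne]3s²3p⁴.
Tabulated IE_2 (kJ/mol): Be 1757, B 2427, Cl 2298, K 3052.
Hence IE_2: Be < Cl < B < K.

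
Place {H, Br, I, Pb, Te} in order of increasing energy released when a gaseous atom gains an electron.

EA tends to increase across a period and decrease down a group, though the pattern is less regular than for IE or radius.
These span different periods and groups, so the two trends combine.
H > Pb: the two effects oppose for this pair; the down-group effect wins (73 vs 35 kJ/mol).
Te > H: period and group pull opposite ways; the across-period shift dominates (190 vs 73 kJ/mol).
I > Te: I lies to the right of Te in period 5, so the across-period effect alone puts I higher.
Br > I: they share group 17; the group trend gives Br the larger value.
For reference (kJ/mol): H 73, Br 325, Te 190, I 295, Pb 35.
So from lowest to highest: Pb < H < Te < I < Br.

Pb < H < Te < I < Br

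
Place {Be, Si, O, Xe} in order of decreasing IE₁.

O, Xe, Be, Si

Be is in period 2, group 2; O is in period 2, group 16; Si is in period 3, group 14; Xe is in period 5, group 18.
IE₁ increases left→right with effective nuclear charge and decreases top→bottom as the valence shell moves farther out.
These span different periods and groups, so the two trends combine.
Be > Si: period and group pull opposite ways; the down-group shift dominates (900 vs 786 kJ/mol).
Xe > Be: period and group pull opposite ways; the across-period shift dominates (1170 vs 900 kJ/mol).
O > Xe: period and group pull opposite ways; the down-group shift dominates (1314 vs 1170 kJ/mol).
Tabulated first ionization energy (kJ/mol): Be 900, O 1314, Si 786, Xe 1170.
So from highest to lowest: O > Xe > Be > Si.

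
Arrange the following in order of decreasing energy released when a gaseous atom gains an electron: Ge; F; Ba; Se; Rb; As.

Electron affinity generally becomes more exothermic across a period toward the halogens and less exothermic down a group.
Here both period and group differ, so the two effects have to be weighed against each other.
Rb > Ba: period and group pull opposite ways; the down-group shift dominates (47 vs 14 kJ/mol).
As > Rb: relative to Rb, both the across-period and down-group shifts push As's electron affinity up.
Ge > As: this pair runs against the simple trend — see the exception note.
Se > Ge: Se lies to the right of Ge in period 4, so the across-period effect alone puts Se higher.
F > Se: relative to Se, both the across-period and down-group shifts push F's electron affinity up.
Note the exception: Ge has a higher electron affinity than As, contrary to the simple trend — adding an electron to As's half-filled 4p³ is unfavourable, so Ge (4p²) has the more exothermic EA.
For reference (kJ/mol): F 328, Ge 119, As 78, Se 195, Rb 47, Ba 14.
So from highest to lowest: F > Se > Ge > As > Rb > Ba.

F > Se > Ge > As > Rb > Ba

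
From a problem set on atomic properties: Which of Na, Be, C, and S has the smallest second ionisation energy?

Be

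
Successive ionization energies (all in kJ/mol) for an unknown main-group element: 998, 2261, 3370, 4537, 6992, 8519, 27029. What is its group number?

Group 16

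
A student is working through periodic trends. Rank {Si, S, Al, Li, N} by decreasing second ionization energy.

Li, N, S, Al, Si

The second ionization energy removes an electron from the +1 ion. For each element: Si⁺ still has 3 valence electrons; S⁺ still has 5 valence electrons; Al⁺ still has 2 valence electrons; Li⁺ is the bare [He] core; N⁺ still has 4 valence electrons.
Breaking into a closed-shell core is much more expensive than removing a leftover valence electron — Li has the largest IE_2 here.
Valence configurations: Si⁺ [Ne]3s²3p¹, S⁺ [Ne]3s²3p³, Al⁺ [Ne]3s², N⁺ [He]2s²2p².
Si⁺ loses a lone 3p electron whereas Al⁺ must break into a filled 3s² pair, so IE_2(Al) > IE_2(Si) even though Si has the higher nuclear charge.
Tabulated IE_2 (kJ/mol): Si 1577, S 2252, Al 1817, Li 7298, N 2856.
Hence IE_2: Si < Al < S < N < Li.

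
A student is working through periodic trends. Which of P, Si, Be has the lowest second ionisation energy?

Si

IE_2 is the cost of taking one more electron from the +1 cation: P⁺ still has 4 valence electrons; Si⁺ still has 3 valence electrons; Be⁺ still has 1 valence electron.
All are still removing valence electrons, so compare the +1 ions as you would atoms: IE_2 generally rises across a period (higher Z_eff) and falls down a group (larger shell), subject to the usual subshell exceptions.
Valence configurations: P⁺ [Ne]3s²3p², Si⁺ [Ne]3s²3p¹, Be⁺ [He]2s¹.
Tabulated IE_2 (kJ/mol): P 1907, Si 1577, Be 1757.
So the second ionization energies run Si < Be < P.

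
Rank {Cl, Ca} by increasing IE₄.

After 3 electrons have been removed, what remains? Cl³⁺ still has 4 valence electrons; Ca³⁺ is already 1 electron into the core.
Core electrons are held far more tightly than valence electrons, so Ca tops the IE_4 order.
Approximate IE_4 values (kJ/mol): Cl 5159, Ca 6491.
Hence IE_4: Cl < Ca.

Cl < Ca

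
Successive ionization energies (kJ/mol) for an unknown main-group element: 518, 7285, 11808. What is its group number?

Group 1

Look for the largest jump between consecutive ionization energies: IE2/IE1 ≈ 14.1, far larger than any earlier ratio.
That jump marks the point where a core electron is being removed. So the atom has 1 valence electron.
A main-group element with 1 valence electron is in group 1.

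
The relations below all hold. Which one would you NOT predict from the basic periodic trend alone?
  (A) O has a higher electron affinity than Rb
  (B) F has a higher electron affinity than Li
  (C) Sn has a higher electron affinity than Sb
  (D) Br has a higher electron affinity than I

(C)

The general trend: electron affinity increases across a period and decreases down a group.
(A) O (period 2, group 16) vs Rb (period 5, group 1): the stated order agrees with the simple trend.
(B) F (period 2, group 17) vs Li (period 2, group 1): the stated order agrees with the simple trend.
(C) Sn (period 5, group 14) vs Sb (period 5, group 15): the stated order contradicts the simple trend.
(D) Br (period 4, group 17) vs I (period 5, group 17): the stated order agrees with the simple trend.
The exception is (C): adding an electron to Sb's half-filled 5p³ is unfavourable, so Sn has the more exothermic EA.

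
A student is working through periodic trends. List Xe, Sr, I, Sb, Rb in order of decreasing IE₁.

Xe, I, Sb, Sr, Rb

Rb is in period 5, group 1; Sr is in period 5, group 2; Sb is in period 5, group 15; I is in period 5, group 17; Xe is in period 5, group 18.
Removing the outermost electron gets harder across a period and easier down a group.
All lie in period 5, so first ionization energy increases left to right.
So from highest to lowest: Xe > I > Sb > Sr > Rb.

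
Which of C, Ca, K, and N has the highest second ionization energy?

K

The second ionization energy removes an electron from the +1 ion. For each element: C⁺ still has 3 valence electrons; Ca⁺ still has 1 valence electron; K⁺ is the bare [Ar] core; N⁺ still has 4 valence electrons.
Pulling an electron out of a noble-gas core costs far more than removing a remaining valence electron, so K sits at the high end of IE_2.
Valence configurations: C⁺ [He]2s²2p¹, Ca⁺ [Ar]4s¹, N⁺ [He]2s²2p².
Tabulated IE_2 (kJ/mol): C 2353, Ca 1145, K 3052, N 2856.
Putting it together, IE_2: Ca < C < N < K.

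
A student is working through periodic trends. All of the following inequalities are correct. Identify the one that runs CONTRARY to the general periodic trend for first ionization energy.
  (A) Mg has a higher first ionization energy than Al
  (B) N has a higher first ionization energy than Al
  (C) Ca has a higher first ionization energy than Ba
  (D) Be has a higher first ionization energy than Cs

The general trend: first ionization energy increases across a period and decreases down a group.
(A) Mg (period 3, group 2) vs Al (period 3, group 13): the stated order contradicts the simple trend.
(B) N (period 2, group 15) vs Al (period 3, group 13): the stated order agrees with the simple trend.
(C) Ca (period 4, group 2) vs Ba (period 6, group 2): the stated order agrees with the simple trend.
(D) Be (period 2, group 2) vs Cs (period 6, group 1): the stated order agrees with the simple trend.
The exception is (A): Al's single 3p electron is easier to remove than one from Mg's filled 3s².

(A)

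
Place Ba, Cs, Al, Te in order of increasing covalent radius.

Al, Te, Ba, Cs

Al is in period 3, group 13; Te is in period 5, group 16; Cs is in period 6, group 1; Ba is in period 6, group 2.
Radius decreases left→right (rising Z_eff, same n) and increases top→bottom (higher n).
Neither a single period nor a single group — weigh both effects.
Te > Al: period and group pull opposite ways; the down-group shift dominates (136 vs 126 pm).
Ba > Te: relative to Te, both the across-period and down-group shifts push Ba's atomic radius up.
Cs > Ba: Cs lies to the left of Ba in period 6, so the across-period effect alone puts Cs larger.
Tabulated atomic radius (pm): Al 126, Te 136, Cs 232, Ba 196.
So from smallest to largest: Al < Te < Ba < Cs.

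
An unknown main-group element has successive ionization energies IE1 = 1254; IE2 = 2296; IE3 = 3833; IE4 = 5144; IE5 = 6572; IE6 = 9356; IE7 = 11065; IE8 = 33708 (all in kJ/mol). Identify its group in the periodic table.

Look for the largest jump between consecutive ionization energies: IE8/IE7 ≈ 3.0, far larger than any earlier ratio.
That jump marks the point where a core electron is being removed. So the atom has 7 valence electrons.
A main-group element with 7 valence electrons is in group 17.

Group 17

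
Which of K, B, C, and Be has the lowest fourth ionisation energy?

K

After 3 electrons have been removed, what remains? K³⁺ is already 2 electrons into the core; B³⁺ is the bare [He] core; C³⁺ still has 1 valence electron; Be³⁺ is already 1 electron into the core.
Usually core removal costs more than valence removal, but here the competition is close: a tightly held n=2 valence electron can cost more to remove than an n=3 core electron, so the actual values have to decide it.
Approximate IE_4 values (kJ/mol): K 5877, B 25026, C 6223, Be 21007.
Putting it together, IE_4: K < C < Be < B.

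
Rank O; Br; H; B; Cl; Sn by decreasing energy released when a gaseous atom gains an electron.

H is in period 1, group 1; B is in period 2, group 13; O is in period 2, group 16; Cl is in period 3, group 17; Br is in period 4, group 17; Sn is in period 5, group 14.
Atoms with high Z_eff and room in the valence shell (especially the halogens) have the most exothermic electron affinities.
Neither a single period nor a single group — weigh both effects.
H > B: the two effects oppose for this pair; the down-group effect wins (73 vs 27 kJ/mol).
Sn > H: period and group pull opposite ways; the across-period shift dominates (107 vs 73 kJ/mol).
O > Sn: both effects reinforce here, so O is clearly the higher of the two.
Br > O: the two effects oppose for this pair; the across-period effect wins (325 vs 141 kJ/mol).
Cl > Br: Cl sits above Br in group 17, so the down-group effect alone puts Cl higher.
Tabulated electron affinity (kJ/mol): H 73, B 27, O 141, Cl 349, Br 325, Sn 107.
So from highest to lowest: Cl > Br > O > Sn > H > B.

Cl, Br, O, Sn, H, B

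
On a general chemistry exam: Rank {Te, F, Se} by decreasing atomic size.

Te > Se > F

Moving right in a period, electrons are added to the same shell under a stronger nuclear pull, so atoms get smaller; moving down, a new shell is opened and atoms get larger.
Here both period and group differ, so the two effects have to be weighed against each other.
Se > F: both effects reinforce here, so Se is clearly the larger of the two.
Te > Se: Te sits below Se in group 16, so the down-group effect alone puts Te larger.
Tabulated atomic radius (pm): F 64, Se 116, Te 136.
So from largest to smallest: Te > Se > F.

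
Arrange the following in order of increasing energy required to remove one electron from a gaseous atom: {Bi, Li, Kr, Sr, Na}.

Na < Li < Sr < Bi < Kr

Li is in period 2, group 1; Na is in period 3, group 1; Kr is in period 4, group 18; Sr is in period 5, group 2; Bi is in period 6, group 15.
IE₁ increases left→right with effective nuclear charge and decreases top→bottom as the valence shell moves farther out.
These span different periods and groups, so the two trends combine.
Li > Na: they share group 1; the group trend gives Li the larger value.
Sr > Li: period and group pull opposite ways; the across-period shift dominates (550 vs 520 kJ/mol).
Bi > Sr: the two effects oppose for this pair; the across-period effect wins (703 vs 550 kJ/mol).
Kr > Bi: both effects reinforce here, so Kr is clearly the higher of the two.
Tabulated first ionization energy (kJ/mol): Li 520, Na 496, Kr 1351, Sr 550, Bi 703.
So from lowest to highest: Na < Li < Sr < Bi < Kr.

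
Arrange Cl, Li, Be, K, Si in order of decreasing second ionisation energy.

Li > K > Cl > Be > Si

Consider each +1 ion: Cl⁺ still has 6 valence electrons; Li⁺ is the bare [He] core; Be⁺ still has 1 valence electron; K⁺ is the bare [Ar] core; Si⁺ still has 3 valence electrons.
Breaking into a closed-shell core is much more expensive than removing a leftover valence electron — K and Li have the largest IE_2 here.
Valence configurations: Cl⁺ [Ne]3s²3p⁴, Be⁺ [He]2s¹, Si⁺ [Ne]3s²3p¹.
Tabulated IE_2 (kJ/mol): Cl 2298, Li 7298, Be 1757, K 3052, Si 1577.
So the second ionization energies run Si < Be < Cl < K < Li.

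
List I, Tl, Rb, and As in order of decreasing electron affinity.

As is in period 4, group 15; Rb is in period 5, group 1; I is in period 5, group 17; Tl is in period 6, group 13.
Electron affinity generally becomes more exothermic across a period toward the halogens and less exothermic down a group.
Here both period and group differ, so the two effects have to be weighed against each other.
Rb > Tl: period and group pull opposite ways; the down-group shift dominates (47 vs 19 kJ/mol).
As > Rb: both effects reinforce here, so As is clearly the higher of the two.
I > As: period and group pull opposite ways; the across-period shift dominates (295 vs 78 kJ/mol).
Tabulated electron affinity (kJ/mol): As 78, Rb 47, I 295, Tl 19.
So from highest to lowest: I > As > Rb > Tl.

I, As, Rb, Tl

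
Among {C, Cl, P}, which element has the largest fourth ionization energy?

C

Consider each +3 ion: C³⁺ still has 1 valence electron; Cl³⁺ still has 4 valence electrons; P³⁺ still has 2 valence electrons.
All are still removing valence electrons, so compare the +3 ions as you would atoms: IE_4 generally rises across a period (higher Z_eff) and falls down a group (larger shell), subject to the usual subshell exceptions.
Valence configurations: C³⁺ [He]2s¹, Cl³⁺ [Ne]3s²3p², P³⁺ [Ne]3s².
Tabulated IE_4 (kJ/mol): C 6223, Cl 5159, P 4964.
So the fourth ionization energies run P < Cl < C.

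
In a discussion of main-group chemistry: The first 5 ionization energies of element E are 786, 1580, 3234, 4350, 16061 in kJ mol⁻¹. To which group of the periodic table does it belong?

Group 14

Look for the largest jump between consecutive ionization energies: IE5/IE4 ≈ 3.7, far larger than any earlier ratio.
That jump marks the point where a core electron is being removed. So the atom has 4 valence electrons.
A main-group element with 4 valence electrons is in group 14.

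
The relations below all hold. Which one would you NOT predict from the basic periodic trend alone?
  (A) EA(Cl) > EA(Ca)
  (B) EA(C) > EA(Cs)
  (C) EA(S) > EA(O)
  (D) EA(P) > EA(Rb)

(C)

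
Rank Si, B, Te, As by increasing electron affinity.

B, As, Si, Te

B is in period 2, group 13; Si is in period 3, group 14; As is in period 4, group 15; Te is in period 5, group 16.
Adding an electron releases more energy for atoms nearer the top right (short of the noble gases).
These sit on a diagonal, where the across-period and down-group effects partly cancel.
As > B: period and group pull opposite ways; the across-period shift dominates (78 vs 27 kJ/mol).
Si > As: period and group pull opposite ways; the down-group shift dominates (134 vs 78 kJ/mol).
Te > Si: the two effects oppose for this pair; the across-period effect wins (190 vs 134 kJ/mol).
Tabulated electron affinity (kJ/mol): B 27, Si 134, As 78, Te 190.
So from lowest to highest: B < As < Si < Te.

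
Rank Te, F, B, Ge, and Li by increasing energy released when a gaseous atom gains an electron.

B < Li < Ge < Te < F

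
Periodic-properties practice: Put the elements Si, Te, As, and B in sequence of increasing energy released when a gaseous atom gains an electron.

EA tends to increase across a period and decrease down a group, though the pattern is less regular than for IE or radius.
A diagonal step moves right (one effect) and down (the opposite effect) at once.
As > B: period and group pull opposite ways; the across-period shift dominates (78 vs 27 kJ/mol).
Si > As: period and group pull opposite ways; the down-group shift dominates (134 vs 78 kJ/mol).
Te > Si: the two effects oppose for this pair; the across-period effect wins (190 vs 134 kJ/mol).
For reference (kJ/mol): B 27, Si 134, As 78, Te 190.
So from lowest to highest: B < As < Si < Te.

B, As, Si, Te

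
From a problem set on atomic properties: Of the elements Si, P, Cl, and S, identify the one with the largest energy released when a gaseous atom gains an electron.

Cl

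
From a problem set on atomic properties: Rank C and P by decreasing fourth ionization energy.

C, P

Consider each +3 ion: C³⁺ still has 1 valence electron; P³⁺ still has 2 valence electrons.
All are still removing valence electrons, so compare the +3 ions as you would atoms: IE_4 generally rises across a period (higher Z_eff) and falls down a group (larger shell), subject to the usual subshell exceptions.
Valence configurations: C³⁺ [He]2s¹, P³⁺ [Ne]3s².
Approximate IE_4 values (kJ/mol): C 6223, P 4964.
Hence IE_4: P < C.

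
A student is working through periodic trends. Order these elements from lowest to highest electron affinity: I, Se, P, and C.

C is in period 2, group 14; P is in period 3, group 15; Se is in period 4, group 16; I is in period 5, group 17.
Adding an electron releases more energy for atoms nearer the top right (short of the noble gases).
A diagonal step moves right (one effect) and down (the opposite effect) at once.
C > P: the two effects oppose for this pair; the down-group effect wins (122 vs 72 kJ/mol).
Se > C: period and group pull opposite ways; the across-period shift dominates (195 vs 122 kJ/mol).
I > Se: the two effects oppose for this pair; the across-period effect wins (295 vs 195 kJ/mol).
Approximate values (kJ/mol): C 122, P 72, Se 195, I 295.
So from lowest to highest: P < C < Se < I.

P, C, Se, I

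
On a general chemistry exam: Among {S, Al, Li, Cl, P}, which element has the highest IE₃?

After 2 electrons have been removed, what remains? S²⁺ still has 4 valence electrons; Al²⁺ still has 1 valence electron; Li²⁺ is already 1 electron into the core; Cl²⁺ still has 5 valence electrons; P²⁺ still has 3 valence electrons.
Breaking into a closed-shell core is much more expensive than removing a leftover valence electron — Li has the largest IE_3 here.
Valence configurations: S²⁺ [Ne]3s²3p², Al²⁺ [Ne]3s¹, Cl²⁺ [Ne]3s²3p³, P²⁺ [Ne]3s²3p¹.
The numbers (kJ/mol): S 3357, Al 2745, Li 11815, Cl 3822, P 2914.
Overall IE_3 order: Al < P < S < Cl < Li.

Li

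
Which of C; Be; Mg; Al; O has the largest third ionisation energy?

IE_3 is the cost of taking one more electron from the +2 cation: C²⁺ still has 2 valence electrons; Be²⁺ is the bare [He] core; Mg²⁺ is the bare [Ne] core; Al²⁺ still has 1 valence electron; O²⁺ still has 4 valence electrons.
Pulling an electron out of a noble-gas core costs far more than removing a remaining valence electron, so Mg and Be sit at the high end of IE_3.
Valence configurations: C²⁺ [He]2s², Al²⁺ [Ne]3s¹, O²⁺ [He]2s²2p².
Tabulated IE_3 (kJ/mol): C 4620, Be 14849, Mg 7733, Al 2745, O 5300.
Overall IE_3 order: Al < C < O < Mg < Be.

Be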